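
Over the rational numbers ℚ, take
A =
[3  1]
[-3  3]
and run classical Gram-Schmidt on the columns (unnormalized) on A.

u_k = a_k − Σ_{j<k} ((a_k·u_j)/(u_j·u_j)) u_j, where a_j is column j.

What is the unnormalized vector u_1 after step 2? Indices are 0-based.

Step 1: u_0 = a_0 = (3, -3).
Step 2: u_1 = a_1 − (-1/3)·u_0 = (2, 2).

u_1 = (2, 2)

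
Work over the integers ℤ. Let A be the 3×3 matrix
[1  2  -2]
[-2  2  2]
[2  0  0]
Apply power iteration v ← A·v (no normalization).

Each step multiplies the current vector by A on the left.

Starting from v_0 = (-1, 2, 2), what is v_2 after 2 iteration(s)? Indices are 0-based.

v_0 = (-1, 2, 2).
v_1 = A·v_0 = (-1, 10, -2).
v_2 = A·v_1 = (23, 18, -2).

v_2 = (23, 18, -2)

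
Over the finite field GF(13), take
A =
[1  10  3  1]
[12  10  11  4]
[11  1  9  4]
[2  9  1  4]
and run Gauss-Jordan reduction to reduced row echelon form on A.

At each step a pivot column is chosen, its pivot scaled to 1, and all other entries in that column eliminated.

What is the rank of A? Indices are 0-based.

rank = 4

[1] R0 /= 1  ⇒  (1, 10, 3, 1)
     R1 -= 12·R0  ⇒  (0, 7, 1, 5)
     R2 -= 11·R0  ⇒  (0, 8, 2, 6)
     R3 -= 2·R0  ⇒  (0, 2, 8, 2)
[2] R1 /= 7  ⇒  (0, 1, 2, 10)
     R0 -= 10·R1  ⇒  (1, 0, 9, 5)
     R2 -= 8·R1  ⇒  (0, 0, 12, 4)
     R3 -= 2·R1  ⇒  (0, 0, 4, 8)
[3] R2 /= 12  ⇒  (0, 0, 1, 9)
     R0 -= 9·R2  ⇒  (1, 0, 0, 2)
     R1 -= 2·R2  ⇒  (0, 1, 0, 5)
     R3 -= 4·R2  ⇒  (0, 0, 0, 11)
[4] R3 /= 11  ⇒  (0, 0, 0, 1)
     R0 -= 2·R3  ⇒  (1, 0, 0, 0)
     R1 -= 5·R3  ⇒  (0, 1, 0, 0)
     R2 -= 9·R3  ⇒  (0, 0, 1, 0)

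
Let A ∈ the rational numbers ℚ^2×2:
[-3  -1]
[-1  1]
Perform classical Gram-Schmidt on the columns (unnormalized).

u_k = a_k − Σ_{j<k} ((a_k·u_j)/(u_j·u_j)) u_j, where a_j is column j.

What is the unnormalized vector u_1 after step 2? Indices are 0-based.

Step 1: u_0 = a_0 = (-3, -1).
Step 2: u_1 = a_1 − (1/5)·u_0 = (-2/5, 6/5).

u_1 = (-2/5, 6/5)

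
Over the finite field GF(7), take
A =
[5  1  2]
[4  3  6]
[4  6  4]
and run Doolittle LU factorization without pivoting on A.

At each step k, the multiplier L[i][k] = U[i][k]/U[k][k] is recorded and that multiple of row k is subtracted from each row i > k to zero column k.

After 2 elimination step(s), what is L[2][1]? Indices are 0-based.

L[2][1] = 3

Step 1: pivot at (0,0) is 5.
  row1 ← row1 − (5)·row0  ⇒  L[1][0]=5, U row1=(0, 5, 3)
  row2 ← row2 − (5)·row0  ⇒  L[2][0]=5, U row2=(0, 1, 1)
Step 2: pivot at (1,1) is 5.
  row2 ← row2 − (3)·row1  ⇒  L[2][1]=3, U row2=(0, 0, 6)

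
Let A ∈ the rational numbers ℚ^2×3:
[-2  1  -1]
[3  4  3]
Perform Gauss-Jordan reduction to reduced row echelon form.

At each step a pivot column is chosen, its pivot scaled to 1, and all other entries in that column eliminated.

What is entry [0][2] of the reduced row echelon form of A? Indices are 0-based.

M[0][2] = 7/11

[1] R0 /= -2  ⇒  (1, -1/2, 1/2)
     R1 -= 3·R0  ⇒  (0, 11/2, 3/2)
[2] R1 /= 11/2  ⇒  (0, 1, 3/11)
     R0 -= -1/2·R1  ⇒  (1, 0, 7/11)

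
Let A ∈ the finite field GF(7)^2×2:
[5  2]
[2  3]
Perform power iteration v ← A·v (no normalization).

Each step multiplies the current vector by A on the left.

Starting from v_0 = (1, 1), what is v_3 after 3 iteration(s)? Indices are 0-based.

v_3 = (3, 2)

v_0 = (1, 1).
v_1 = A·v_0 = (0, 5).
v_2 = A·v_1 = (3, 1).
v_3 = A·v_2 = (3, 2).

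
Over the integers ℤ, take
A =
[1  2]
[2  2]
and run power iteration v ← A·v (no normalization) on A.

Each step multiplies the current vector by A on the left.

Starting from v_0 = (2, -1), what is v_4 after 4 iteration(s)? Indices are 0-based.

v_4 = (44, 56)

v_0 = (2, -1).
v_1 = A·v_0 = (0, 2).
v_2 = A·v_1 = (4, 4).
v_3 = A·v_2 = (12, 16).
v_4 = A·v_3 = (44, 56).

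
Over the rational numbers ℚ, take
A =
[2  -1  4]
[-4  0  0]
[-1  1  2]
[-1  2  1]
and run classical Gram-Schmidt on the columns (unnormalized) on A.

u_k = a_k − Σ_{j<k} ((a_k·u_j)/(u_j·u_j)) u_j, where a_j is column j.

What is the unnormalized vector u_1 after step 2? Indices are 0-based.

u_1 = (-6/11, -10/11, 17/22, 39/22)

Step 1: u_0 = a_0 = (2, -4, -1, -1).
Step 2: u_1 = a_1 − (-5/22)·u_0 = (-6/11, -10/11, 17/22, 39/22).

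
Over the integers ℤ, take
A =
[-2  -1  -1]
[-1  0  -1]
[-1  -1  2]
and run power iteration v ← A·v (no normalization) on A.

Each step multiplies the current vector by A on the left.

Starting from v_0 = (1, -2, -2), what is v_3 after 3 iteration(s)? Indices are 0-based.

v_0 = (1, -2, -2).
v_1 = A·v_0 = (2, 1, -3).
v_2 = A·v_1 = (-2, 1, -9).
v_3 = A·v_2 = (12, 11, -17).

v_3 = (12, 11, -17)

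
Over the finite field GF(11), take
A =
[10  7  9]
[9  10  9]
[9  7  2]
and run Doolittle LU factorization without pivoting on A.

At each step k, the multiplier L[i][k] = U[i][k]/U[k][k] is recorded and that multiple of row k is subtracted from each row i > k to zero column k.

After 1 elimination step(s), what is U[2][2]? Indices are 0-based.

k=0: U[0][0]=10
  eliminate (1,0): mult=2, new row 1: (0, 7, 2); set L[1][0]=2
  eliminate (2,0): mult=2, new row 2: (0, 4, 6); set L[2][0]=2

U[2][2] = 6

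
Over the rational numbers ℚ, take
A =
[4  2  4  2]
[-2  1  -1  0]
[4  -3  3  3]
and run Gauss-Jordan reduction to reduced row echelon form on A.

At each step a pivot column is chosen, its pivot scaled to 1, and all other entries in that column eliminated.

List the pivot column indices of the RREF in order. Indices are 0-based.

pivot columns: 0, 1, 2

[1] R0 /= 4  ⇒  (1, 1/2, 1, 1/2)
     R1 -= -2·R0  ⇒  (0, 2, 1, 1)
     R2 -= 4·R0  ⇒  (0, -5, -1, 1)
[2] R1 /= 2  ⇒  (0, 1, 1/2, 1/2)
     R0 -= 1/2·R1  ⇒  (1, 0, 3/4, 1/4)
     R2 -= -5·R1  ⇒  (0, 0, 3/2, 7/2)
[3] R2 /= 3/2  ⇒  (0, 0, 1, 7/3)
     R0 -= 3/4·R2  ⇒  (1, 0, 0, -3/2)
     R1 -= 1/2·R2  ⇒  (0, 1, 0, -2/3)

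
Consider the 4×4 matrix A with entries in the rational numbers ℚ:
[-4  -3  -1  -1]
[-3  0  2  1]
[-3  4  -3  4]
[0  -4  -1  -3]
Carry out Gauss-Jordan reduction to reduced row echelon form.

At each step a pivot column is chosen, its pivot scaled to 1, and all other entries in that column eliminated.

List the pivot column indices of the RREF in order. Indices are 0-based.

pivot columns: 0, 1, 2, 3

step 1: normalize row 0 (÷-4) = (1, 3/4, 1/4, 1/4)
  row 1: subtract -3×row0 = (0, 9/4, 11/4, 7/4)
  row 2: subtract -3×row0 = (0, 25/4, -9/4, 19/4)
step 2: normalize row 1 (÷9/4) = (0, 1, 11/9, 7/9)
  row 0: subtract 3/4×row1 = (1, 0, -2/3, -1/3)
  row 2: subtract 25/4×row1 = (0, 0, -89/9, -1/9)
  row 3: subtract -4×row1 = (0, 0, 35/9, 1/9)
step 3: normalize row 2 (÷-89/9) = (0, 0, 1, 1/89)
  row 0: subtract -2/3×row2 = (1, 0, 0, -29/89)
  row 1: subtract 11/9×row2 = (0, 1, 0, 68/89)
  row 3: subtract 35/9×row2 = (0, 0, 0, 6/89)
step 4: normalize row 3 (÷6/89) = (0, 0, 0, 1)
  row 0: subtract -29/89×row3 = (1, 0, 0, 0)
  row 1: subtract 68/89×row3 = (0, 1, 0, 0)
  row 2: subtract 1/89×row3 = (0, 0, 1, 0)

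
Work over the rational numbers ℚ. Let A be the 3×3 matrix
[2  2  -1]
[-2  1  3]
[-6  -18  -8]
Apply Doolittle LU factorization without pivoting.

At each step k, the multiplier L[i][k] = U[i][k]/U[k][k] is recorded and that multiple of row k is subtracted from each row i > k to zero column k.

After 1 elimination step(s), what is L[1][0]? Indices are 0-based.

L[1][0] = -1

[col 0] pivot 2
  R1 -= -1*R0 → (0, 3, 2)  (L[1][0] := -1)
  R2 -= -3*R0 → (0, -12, -11)  (L[2][0] := -3)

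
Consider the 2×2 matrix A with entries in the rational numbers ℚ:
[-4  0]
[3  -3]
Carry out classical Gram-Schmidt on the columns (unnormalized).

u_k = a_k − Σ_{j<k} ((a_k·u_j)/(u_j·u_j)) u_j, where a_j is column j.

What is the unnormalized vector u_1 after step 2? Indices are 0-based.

Step 1: u_0 = a_0 = (-4, 3).
Step 2: u_1 = a_1 − (-9/25)·u_0 = (-36/25, -48/25).

u_1 = (-36/25, -48/25)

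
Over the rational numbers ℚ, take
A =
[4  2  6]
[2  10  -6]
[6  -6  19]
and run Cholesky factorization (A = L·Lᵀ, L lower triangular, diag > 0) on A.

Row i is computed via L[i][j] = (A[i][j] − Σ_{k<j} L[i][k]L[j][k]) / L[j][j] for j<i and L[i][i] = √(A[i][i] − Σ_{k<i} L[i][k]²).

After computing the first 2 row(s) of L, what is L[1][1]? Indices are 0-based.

L[1][1] = 3

Step 1: L[0][0] = √(4) = 2.
  L[1][0] = (2) / L[0][0] = 1.
Step 2: L[1][1] = √(9) = 3.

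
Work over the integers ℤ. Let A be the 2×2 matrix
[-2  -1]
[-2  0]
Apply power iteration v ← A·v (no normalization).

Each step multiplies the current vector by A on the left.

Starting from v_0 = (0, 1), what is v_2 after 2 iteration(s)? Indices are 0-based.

v_0 = (0, 1).
v_1 = A·v_0 = (-1, 0).
v_2 = A·v_1 = (2, 2).

v_2 = (2, 2)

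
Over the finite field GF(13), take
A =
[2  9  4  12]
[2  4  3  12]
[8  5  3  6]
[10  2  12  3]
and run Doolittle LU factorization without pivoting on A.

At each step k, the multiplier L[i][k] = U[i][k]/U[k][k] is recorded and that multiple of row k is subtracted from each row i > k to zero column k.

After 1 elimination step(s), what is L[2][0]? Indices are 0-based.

[col 0] pivot 2
  R1 -= 1*R0 → (0, 8, 12, 0)  (L[1][0] := 1)
  R2 -= 4*R0 → (0, 8, 0, 10)  (L[2][0] := 4)
  R3 -= 5*R0 → (0, 9, 5, 8)  (L[3][0] := 5)

L[2][0] = 4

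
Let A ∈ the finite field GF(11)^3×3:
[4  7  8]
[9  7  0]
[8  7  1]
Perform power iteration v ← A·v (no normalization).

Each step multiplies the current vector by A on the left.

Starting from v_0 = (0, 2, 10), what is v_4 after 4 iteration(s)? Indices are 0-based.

v_0 = (0, 2, 10).
v_1 = A·v_0 = (6, 3, 2).
v_2 = A·v_1 = (6, 9, 5).
v_3 = A·v_2 = (6, 7, 6).
v_4 = A·v_3 = (0, 4, 4).

v_4 = (0, 4, 4)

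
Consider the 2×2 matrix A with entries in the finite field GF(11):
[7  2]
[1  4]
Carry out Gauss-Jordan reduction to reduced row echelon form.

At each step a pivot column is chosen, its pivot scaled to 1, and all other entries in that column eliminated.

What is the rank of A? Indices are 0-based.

rank = 2

pivot(0,0)=7: scale R0 → (1, 5)
  clear (1,0): R1 −= (1)R0 → (0, 10)
pivot(1,1)=10: scale R1 → (0, 1)
  clear (0,1): R0 −= (5)R1 → (1, 0)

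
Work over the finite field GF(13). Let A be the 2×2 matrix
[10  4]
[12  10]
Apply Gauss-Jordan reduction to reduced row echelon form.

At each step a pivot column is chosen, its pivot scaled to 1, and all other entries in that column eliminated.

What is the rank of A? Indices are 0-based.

rank = 1

step 1: normalize row 0 (÷10) = (1, 3)
  row 1: subtract 12×row0 = (0, 0)
skip col 1 (zero from row 1)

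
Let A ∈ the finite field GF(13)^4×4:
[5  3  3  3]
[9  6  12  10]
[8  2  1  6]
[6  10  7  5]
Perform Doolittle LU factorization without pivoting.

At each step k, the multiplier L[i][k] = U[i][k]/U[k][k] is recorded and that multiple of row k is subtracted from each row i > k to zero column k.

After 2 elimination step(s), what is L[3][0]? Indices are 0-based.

[col 0] pivot 5
  R1 -= 7*R0 → (0, 11, 4, 2)  (L[1][0] := 7)
  R2 -= 12*R0 → (0, 5, 4, 9)  (L[2][0] := 12)
  R3 -= 9*R0 → (0, 9, 6, 4)  (L[3][0] := 9)
[col 1] pivot 11
  R2 -= 4*R1 → (0, 0, 1, 1)  (L[2][1] := 4)
  R3 -= 2*R1 → (0, 0, 11, 0)  (L[3][1] := 2)

L[3][0] = 9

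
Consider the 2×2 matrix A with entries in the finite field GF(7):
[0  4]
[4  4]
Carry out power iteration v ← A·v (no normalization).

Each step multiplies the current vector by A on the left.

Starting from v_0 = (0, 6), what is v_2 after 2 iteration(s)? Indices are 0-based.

v_0 = (0, 6).
v_1 = A·v_0 = (3, 3).
v_2 = A·v_1 = (5, 3).

v_2 = (5, 3)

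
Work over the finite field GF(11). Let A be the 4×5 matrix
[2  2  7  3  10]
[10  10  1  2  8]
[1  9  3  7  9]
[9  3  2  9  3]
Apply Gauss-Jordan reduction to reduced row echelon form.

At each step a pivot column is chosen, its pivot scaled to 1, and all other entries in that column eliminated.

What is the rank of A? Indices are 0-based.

rank = 4

step 1: normalize row 0 (÷2) = (1, 1, 9, 7, 5)
  row 1: subtract 10×row0 = (0, 0, 10, 9, 2)
  row 2: subtract 1×row0 = (0, 8, 5, 0, 4)
  row 3: subtract 9×row0 = (0, 5, 9, 1, 2)
step 2: exchange rows 1,2
step 2: normalize row 1 (÷8) = (0, 1, 2, 0, 6)
  row 0: subtract 1×row1 = (1, 0, 7, 7, 10)
  row 3: subtract 5×row1 = (0, 0, 10, 1, 5)
step 3: normalize row 2 (÷10) = (0, 0, 1, 2, 9)
  row 0: subtract 7×row2 = (1, 0, 0, 4, 2)
  row 1: subtract 2×row2 = (0, 1, 0, 7, 10)
  row 3: subtract 10×row2 = (0, 0, 0, 3, 3)
step 4: normalize row 3 (÷3) = (0, 0, 0, 1, 1)
  row 0: subtract 4×row3 = (1, 0, 0, 0, 9)
  row 1: subtract 7×row3 = (0, 1, 0, 0, 3)
  row 2: subtract 2×row3 = (0, 0, 1, 0, 7)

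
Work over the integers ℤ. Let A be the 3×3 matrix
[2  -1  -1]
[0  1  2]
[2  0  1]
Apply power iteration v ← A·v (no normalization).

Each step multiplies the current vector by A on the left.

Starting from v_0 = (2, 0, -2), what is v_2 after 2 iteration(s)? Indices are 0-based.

v_0 = (2, 0, -2).
v_1 = A·v_0 = (6, -4, 2).
v_2 = A·v_1 = (14, 0, 14).

v_2 = (14, 0, 14)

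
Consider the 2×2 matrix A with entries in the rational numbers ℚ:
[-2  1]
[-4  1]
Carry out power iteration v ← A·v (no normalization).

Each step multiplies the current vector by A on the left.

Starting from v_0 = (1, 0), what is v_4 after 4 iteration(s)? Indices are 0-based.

v_0 = (1, 0).
v_1 = A·v_0 = (-2, -4).
v_2 = A·v_1 = (0, 4).
v_3 = A·v_2 = (4, 4).
v_4 = A·v_3 = (-4, -12).

v_4 = (-4, -12)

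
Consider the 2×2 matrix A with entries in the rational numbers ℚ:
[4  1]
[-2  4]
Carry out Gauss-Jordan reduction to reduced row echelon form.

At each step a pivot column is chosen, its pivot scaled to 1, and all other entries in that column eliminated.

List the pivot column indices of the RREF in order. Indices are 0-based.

pivot(0,0)=4: scale R0 → (1, 1/4)
  clear (1,0): R1 −= (-2)R0 → (0, 9/2)
pivot(1,1)=9/2: scale R1 → (0, 1)
  clear (0,1): R0 −= (1/4)R1 → (1, 0)

pivot columns: 0, 1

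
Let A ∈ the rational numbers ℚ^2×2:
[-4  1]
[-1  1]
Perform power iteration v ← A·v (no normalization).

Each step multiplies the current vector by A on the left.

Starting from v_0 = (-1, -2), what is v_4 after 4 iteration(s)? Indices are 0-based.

v_0 = (-1, -2).
v_1 = A·v_0 = (2, -1).
v_2 = A·v_1 = (-9, -3).
v_3 = A·v_2 = (33, 6).
v_4 = A·v_3 = (-126, -27).

v_4 = (-126, -27)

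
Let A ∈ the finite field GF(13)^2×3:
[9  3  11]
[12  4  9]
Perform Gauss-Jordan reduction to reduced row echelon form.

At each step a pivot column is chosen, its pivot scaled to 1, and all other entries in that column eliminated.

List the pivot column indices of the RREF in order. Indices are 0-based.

pivot(0,0)=9: scale R0 → (1, 9, 7)
  clear (1,0): R1 −= (12)R0 → (0, 0, 3)
col 1: no nonzero at/below row 1; advance.
pivot(1,2)=3: scale R1 → (0, 0, 1)
  clear (0,2): R0 −= (7)R1 → (1, 9, 0)

pivot columns: 0, 2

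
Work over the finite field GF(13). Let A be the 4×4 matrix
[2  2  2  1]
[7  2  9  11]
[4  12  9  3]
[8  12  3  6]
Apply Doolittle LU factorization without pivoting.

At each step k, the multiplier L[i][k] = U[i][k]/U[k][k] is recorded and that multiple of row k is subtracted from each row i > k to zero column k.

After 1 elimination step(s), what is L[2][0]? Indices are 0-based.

L[2][0] = 2

k=0: U[0][0]=2
  eliminate (1,0): mult=10, new row 1: (0, 8, 2, 1); set L[1][0]=10
  eliminate (2,0): mult=2, new row 2: (0, 8, 5, 1); set L[2][0]=2
  eliminate (3,0): mult=4, new row 3: (0, 4, 8, 2); set L[3][0]=4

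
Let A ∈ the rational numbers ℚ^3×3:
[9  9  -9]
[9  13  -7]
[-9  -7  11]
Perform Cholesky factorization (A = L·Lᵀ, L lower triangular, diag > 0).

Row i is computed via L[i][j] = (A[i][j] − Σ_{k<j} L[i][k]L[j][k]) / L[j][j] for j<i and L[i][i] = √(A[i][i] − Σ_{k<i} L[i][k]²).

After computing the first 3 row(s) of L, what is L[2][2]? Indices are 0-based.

Step 1: L[0][0] = √(9) = 3.
  L[1][0] = (9) / L[0][0] = 3.
Step 2: L[1][1] = √(4) = 2.
  L[2][0] = (-9) / L[0][0] = -3.
  L[2][1] = (2) / L[1][1] = 1.
Step 3: L[2][2] = √(1) = 1.

L[2][2] = 1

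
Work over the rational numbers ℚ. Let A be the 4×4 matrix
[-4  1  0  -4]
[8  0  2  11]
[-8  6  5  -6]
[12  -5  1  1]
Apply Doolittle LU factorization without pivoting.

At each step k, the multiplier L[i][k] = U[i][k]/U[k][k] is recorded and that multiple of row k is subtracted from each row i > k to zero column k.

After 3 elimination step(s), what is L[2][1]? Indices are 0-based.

k=0: U[0][0]=-4
  eliminate (1,0): mult=-2, new row 1: (0, 2, 2, 3); set L[1][0]=-2
  eliminate (2,0): mult=2, new row 2: (0, 4, 5, 2); set L[2][0]=2
  eliminate (3,0): mult=-3, new row 3: (0, -2, 1, -11); set L[3][0]=-3
k=1: U[1][1]=2
  eliminate (2,1): mult=2, new row 2: (0, 0, 1, -4); set L[2][1]=2
  eliminate (3,1): mult=-1, new row 3: (0, 0, 3, -8); set L[3][1]=-1
k=2: U[2][2]=1
  eliminate (3,2): mult=3, new row 3: (0, 0, 0, 4); set L[3][2]=3

L[2][1] = 2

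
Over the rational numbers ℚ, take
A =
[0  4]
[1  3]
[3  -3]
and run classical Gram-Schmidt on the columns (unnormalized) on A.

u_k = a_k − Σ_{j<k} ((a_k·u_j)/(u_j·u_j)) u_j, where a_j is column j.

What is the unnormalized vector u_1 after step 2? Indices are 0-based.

Step 1: u_0 = a_0 = (0, 1, 3).
Step 2: u_1 = a_1 − (-3/5)·u_0 = (4, 18/5, -6/5).

u_1 = (4, 18/5, -6/5)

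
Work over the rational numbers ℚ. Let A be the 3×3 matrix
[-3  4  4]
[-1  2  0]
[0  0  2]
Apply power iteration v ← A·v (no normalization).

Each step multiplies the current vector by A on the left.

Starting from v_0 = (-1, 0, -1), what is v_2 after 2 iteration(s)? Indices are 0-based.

v_0 = (-1, 0, -1).
v_1 = A·v_0 = (-1, 1, -2).
v_2 = A·v_1 = (-1, 3, -4).

v_2 = (-1, 3, -4)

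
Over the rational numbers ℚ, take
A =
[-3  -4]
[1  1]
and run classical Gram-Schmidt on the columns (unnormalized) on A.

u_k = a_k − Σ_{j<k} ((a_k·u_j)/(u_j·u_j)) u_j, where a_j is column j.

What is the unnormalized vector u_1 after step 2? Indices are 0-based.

Step 1: u_0 = a_0 = (-3, 1).
Step 2: u_1 = a_1 − (13/10)·u_0 = (-1/10, -3/10).

u_1 = (-1/10, -3/10)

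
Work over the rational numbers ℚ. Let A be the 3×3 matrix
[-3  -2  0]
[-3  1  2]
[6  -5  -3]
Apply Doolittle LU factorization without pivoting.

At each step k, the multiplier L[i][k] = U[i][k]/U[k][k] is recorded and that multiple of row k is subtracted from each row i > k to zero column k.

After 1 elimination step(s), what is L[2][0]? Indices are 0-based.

L[2][0] = -2

k=0: U[0][0]=-3
  eliminate (1,0): mult=1, new row 1: (0, 3, 2); set L[1][0]=1
  eliminate (2,0): mult=-2, new row 2: (0, -9, -3); set L[2][0]=-2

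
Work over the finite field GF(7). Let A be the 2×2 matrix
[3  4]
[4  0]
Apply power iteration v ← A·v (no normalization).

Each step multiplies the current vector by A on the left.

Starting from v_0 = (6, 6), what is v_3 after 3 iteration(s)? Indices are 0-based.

v_0 = (6, 6).
v_1 = A·v_0 = (0, 3).
v_2 = A·v_1 = (5, 0).
v_3 = A·v_2 = (1, 6).

v_3 = (1, 6)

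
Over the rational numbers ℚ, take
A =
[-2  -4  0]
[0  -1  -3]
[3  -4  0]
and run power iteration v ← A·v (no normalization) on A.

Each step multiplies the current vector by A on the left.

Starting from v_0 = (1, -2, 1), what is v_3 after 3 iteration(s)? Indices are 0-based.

v_3 = (144, -34, 104)

v_0 = (1, -2, 1).
v_1 = A·v_0 = (6, -1, 11).
v_2 = A·v_1 = (-8, -32, 22).
v_3 = A·v_2 = (144, -34, 104).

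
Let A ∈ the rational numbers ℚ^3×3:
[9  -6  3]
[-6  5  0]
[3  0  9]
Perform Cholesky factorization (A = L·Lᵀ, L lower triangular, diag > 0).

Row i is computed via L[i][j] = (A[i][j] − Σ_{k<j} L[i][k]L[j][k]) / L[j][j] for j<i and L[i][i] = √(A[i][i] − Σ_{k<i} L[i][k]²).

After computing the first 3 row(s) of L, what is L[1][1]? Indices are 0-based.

Step 1: L[0][0] = √(9) = 3.
  L[1][0] = (-6) / L[0][0] = -2.
Step 2: L[1][1] = √(1) = 1.
  L[2][0] = (3) / L[0][0] = 1.
  L[2][1] = (2) / L[1][1] = 2.
Step 3: L[2][2] = √(4) = 2.

L[1][1] = 1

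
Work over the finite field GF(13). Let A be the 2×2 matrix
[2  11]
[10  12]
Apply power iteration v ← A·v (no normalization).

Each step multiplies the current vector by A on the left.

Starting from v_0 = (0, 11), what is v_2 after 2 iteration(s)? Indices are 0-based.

v_2 = (4, 12)

v_0 = (0, 11).
v_1 = A·v_0 = (4, 2).
v_2 = A·v_1 = (4, 12).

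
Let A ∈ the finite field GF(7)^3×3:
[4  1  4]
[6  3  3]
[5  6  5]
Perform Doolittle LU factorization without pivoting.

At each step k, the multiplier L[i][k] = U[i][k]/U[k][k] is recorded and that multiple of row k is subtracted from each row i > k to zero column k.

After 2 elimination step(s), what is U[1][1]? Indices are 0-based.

k=0: U[0][0]=4
  eliminate (1,0): mult=5, new row 1: (0, 5, 4); set L[1][0]=5
  eliminate (2,0): mult=3, new row 2: (0, 3, 0); set L[2][0]=3
k=1: U[1][1]=5
  eliminate (2,1): mult=2, new row 2: (0, 0, 6); set L[2][1]=2

U[1][1] = 5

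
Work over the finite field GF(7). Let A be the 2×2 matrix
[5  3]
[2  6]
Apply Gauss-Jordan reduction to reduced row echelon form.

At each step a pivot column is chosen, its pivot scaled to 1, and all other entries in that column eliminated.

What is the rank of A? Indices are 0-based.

rank = 2

pivot(0,0)=5: scale R0 → (1, 2)
  clear (1,0): R1 −= (2)R0 → (0, 2)
pivot(1,1)=2: scale R1 → (0, 1)
  clear (0,1): R0 −= (2)R1 → (1, 0)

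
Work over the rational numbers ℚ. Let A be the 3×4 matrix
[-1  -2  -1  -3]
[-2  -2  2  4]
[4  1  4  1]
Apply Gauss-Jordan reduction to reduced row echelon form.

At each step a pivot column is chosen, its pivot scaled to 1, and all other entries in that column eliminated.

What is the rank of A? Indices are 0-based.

rank = 3

step 1: normalize row 0 (÷-1) = (1, 2, 1, 3)
  row 1: subtract -2×row0 = (0, 2, 4, 10)
  row 2: subtract 4×row0 = (0, -7, 0, -11)
step 2: normalize row 1 (÷2) = (0, 1, 2, 5)
  row 0: subtract 2×row1 = (1, 0, -3, -7)
  row 2: subtract -7×row1 = (0, 0, 14, 24)
step 3: normalize row 2 (÷14) = (0, 0, 1, 12/7)
  row 0: subtract -3×row2 = (1, 0, 0, -13/7)
  row 1: subtract 2×row2 = (0, 1, 0, 11/7)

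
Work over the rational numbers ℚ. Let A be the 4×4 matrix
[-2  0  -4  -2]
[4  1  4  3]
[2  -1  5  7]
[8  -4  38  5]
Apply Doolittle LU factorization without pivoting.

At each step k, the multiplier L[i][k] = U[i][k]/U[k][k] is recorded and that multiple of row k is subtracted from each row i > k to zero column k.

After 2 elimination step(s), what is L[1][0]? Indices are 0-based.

L[1][0] = -2

Step 1: pivot at (0,0) is -2.
  row1 ← row1 − (-2)·row0  ⇒  L[1][0]=-2, U row1=(0, 1, -4, -1)
  row2 ← row2 − (-1)·row0  ⇒  L[2][0]=-1, U row2=(0, -1, 1, 5)
  row3 ← row3 − (-4)·row0  ⇒  L[3][0]=-4, U row3=(0, -4, 22, -3)
Step 2: pivot at (1,1) is 1.
  row2 ← row2 − (-1)·row1  ⇒  L[2][1]=-1, U row2=(0, 0, -3, 4)
  row3 ← row3 − (-4)·row1  ⇒  L[3][1]=-4, U row3=(0, 0, 6, -7)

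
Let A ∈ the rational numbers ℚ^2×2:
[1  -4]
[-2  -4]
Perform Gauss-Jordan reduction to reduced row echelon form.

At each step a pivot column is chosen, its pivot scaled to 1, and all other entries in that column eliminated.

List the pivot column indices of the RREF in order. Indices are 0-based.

pivot columns: 0, 1

step 1: normalize row 0 (÷1) = (1, -4)
  row 1: subtract -2×row0 = (0, -12)
step 2: normalize row 1 (÷-12) = (0, 1)
  row 0: subtract -4×row1 = (1, 0)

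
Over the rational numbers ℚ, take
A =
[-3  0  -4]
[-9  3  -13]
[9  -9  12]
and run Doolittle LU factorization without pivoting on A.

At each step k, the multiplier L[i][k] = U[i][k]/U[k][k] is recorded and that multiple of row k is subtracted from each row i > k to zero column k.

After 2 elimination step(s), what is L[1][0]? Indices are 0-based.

L[1][0] = 3

[col 0] pivot -3
  R1 -= 3*R0 → (0, 3, -1)  (L[1][0] := 3)
  R2 -= -3*R0 → (0, -9, 0)  (L[2][0] := -3)
[col 1] pivot 3
  R2 -= -3*R1 → (0, 0, -3)  (L[2][1] := -3)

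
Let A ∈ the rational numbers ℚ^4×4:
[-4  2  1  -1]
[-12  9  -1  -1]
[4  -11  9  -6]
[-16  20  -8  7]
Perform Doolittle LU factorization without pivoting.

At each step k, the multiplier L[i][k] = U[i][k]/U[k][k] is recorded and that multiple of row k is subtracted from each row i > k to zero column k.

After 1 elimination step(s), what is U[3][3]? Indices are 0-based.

U[3][3] = 11

k=0: U[0][0]=-4
  eliminate (1,0): mult=3, new row 1: (0, 3, -4, 2); set L[1][0]=3
  eliminate (2,0): mult=-1, new row 2: (0, -9, 10, -7); set L[2][0]=-1
  eliminate (3,0): mult=4, new row 3: (0, 12, -12, 11); set L[3][0]=4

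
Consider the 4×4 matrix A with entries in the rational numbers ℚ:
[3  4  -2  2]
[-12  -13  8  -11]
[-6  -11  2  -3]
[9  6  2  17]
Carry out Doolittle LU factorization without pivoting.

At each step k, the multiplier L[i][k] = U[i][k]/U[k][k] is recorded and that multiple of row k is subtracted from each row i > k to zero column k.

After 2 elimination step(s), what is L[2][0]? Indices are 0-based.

Step 1: pivot at (0,0) is 3.
  row1 ← row1 − (-4)·row0  ⇒  L[1][0]=-4, U row1=(0, 3, 0, -3)
  row2 ← row2 − (-2)·row0  ⇒  L[2][0]=-2, U row2=(0, -3, -2, 1)
  row3 ← row3 − (3)·row0  ⇒  L[3][0]=3, U row3=(0, -6, 8, 11)
Step 2: pivot at (1,1) is 3.
  row2 ← row2 − (-1)·row1  ⇒  L[2][1]=-1, U row2=(0, 0, -2, -2)
  row3 ← row3 − (-2)·row1  ⇒  L[3][1]=-2, U row3=(0, 0, 8, 5)

L[2][0] = -2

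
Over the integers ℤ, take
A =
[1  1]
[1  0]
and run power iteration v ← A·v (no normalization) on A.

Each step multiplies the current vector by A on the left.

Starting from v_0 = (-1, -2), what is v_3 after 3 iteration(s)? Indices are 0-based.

v_0 = (-1, -2).
v_1 = A·v_0 = (-3, -1).
v_2 = A·v_1 = (-4, -3).
v_3 = A·v_2 = (-7, -4).

v_3 = (-7, -4)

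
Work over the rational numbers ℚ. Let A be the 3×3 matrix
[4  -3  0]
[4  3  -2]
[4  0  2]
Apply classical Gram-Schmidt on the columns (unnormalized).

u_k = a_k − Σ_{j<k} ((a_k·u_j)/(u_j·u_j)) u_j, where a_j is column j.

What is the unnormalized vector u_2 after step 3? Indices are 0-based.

u_2 = (-1, -1, 2)

Step 1: u_0 = a_0 = (4, 4, 4).
Step 2: u_1 = a_1 − (0)·u_0 = (-3, 3, 0).
Step 3: u_2 = a_2 − (0)·u_0 − (-1/3)·u_1 = (-1, -1, 2).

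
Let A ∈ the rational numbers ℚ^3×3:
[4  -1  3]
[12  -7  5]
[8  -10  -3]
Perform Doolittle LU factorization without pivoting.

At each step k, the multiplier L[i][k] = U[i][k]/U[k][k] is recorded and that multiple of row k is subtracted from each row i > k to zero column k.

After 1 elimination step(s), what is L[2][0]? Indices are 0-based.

[col 0] pivot 4
  R1 -= 3*R0 → (0, -4, -4)  (L[1][0] := 3)
  R2 -= 2*R0 → (0, -8, -9)  (L[2][0] := 2)

L[2][0] = 2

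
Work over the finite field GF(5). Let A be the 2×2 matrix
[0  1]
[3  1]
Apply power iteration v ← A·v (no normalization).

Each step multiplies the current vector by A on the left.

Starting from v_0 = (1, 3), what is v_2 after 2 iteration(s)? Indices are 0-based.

v_0 = (1, 3).
v_1 = A·v_0 = (3, 1).
v_2 = A·v_1 = (1, 0).

v_2 = (1, 0)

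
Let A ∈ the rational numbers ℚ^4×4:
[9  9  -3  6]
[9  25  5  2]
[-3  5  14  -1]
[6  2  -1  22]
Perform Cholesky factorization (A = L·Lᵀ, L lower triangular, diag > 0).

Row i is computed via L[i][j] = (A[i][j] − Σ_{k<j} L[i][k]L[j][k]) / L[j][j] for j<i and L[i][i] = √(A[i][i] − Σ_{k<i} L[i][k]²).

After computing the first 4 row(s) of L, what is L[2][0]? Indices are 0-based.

Step 1: L[0][0] = √(9) = 3.
  L[1][0] = (9) / L[0][0] = 3.
Step 2: L[1][1] = √(16) = 4.
  L[2][0] = (-3) / L[0][0] = -1.
  L[2][1] = (8) / L[1][1] = 2.
Step 3: L[2][2] = √(9) = 3.
  L[3][0] = (6) / L[0][0] = 2.
  L[3][1] = (-4) / L[1][1] = -1.
  L[3][2] = (3) / L[2][2] = 1.
Step 4: L[3][3] = √(16) = 4.

L[2][0] = -1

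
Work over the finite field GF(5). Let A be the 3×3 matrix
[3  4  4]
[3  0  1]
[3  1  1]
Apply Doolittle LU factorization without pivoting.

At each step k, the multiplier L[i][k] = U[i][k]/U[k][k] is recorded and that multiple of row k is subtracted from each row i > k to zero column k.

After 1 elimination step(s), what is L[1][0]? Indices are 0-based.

L[1][0] = 1

k=0: U[0][0]=3
  eliminate (1,0): mult=1, new row 1: (0, 1, 2); set L[1][0]=1
  eliminate (2,0): mult=1, new row 2: (0, 2, 2); set L[2][0]=1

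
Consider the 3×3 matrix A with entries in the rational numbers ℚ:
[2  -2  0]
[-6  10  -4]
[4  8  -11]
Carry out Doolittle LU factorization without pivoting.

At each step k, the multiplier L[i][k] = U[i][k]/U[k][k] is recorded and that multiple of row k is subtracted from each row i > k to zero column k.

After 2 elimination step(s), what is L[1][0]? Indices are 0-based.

Step 1: pivot at (0,0) is 2.
  row1 ← row1 − (-3)·row0  ⇒  L[1][0]=-3, U row1=(0, 4, -4)
  row2 ← row2 − (2)·row0  ⇒  L[2][0]=2, U row2=(0, 12, -11)
Step 2: pivot at (1,1) is 4.
  row2 ← row2 − (3)·row1  ⇒  L[2][1]=3, U row2=(0, 0, 1)

L[1][0] = -3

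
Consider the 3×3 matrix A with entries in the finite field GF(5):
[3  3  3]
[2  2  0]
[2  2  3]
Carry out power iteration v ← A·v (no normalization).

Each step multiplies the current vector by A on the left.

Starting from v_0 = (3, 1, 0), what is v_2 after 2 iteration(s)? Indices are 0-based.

v_0 = (3, 1, 0).
v_1 = A·v_0 = (2, 3, 3).
v_2 = A·v_1 = (4, 0, 4).

v_2 = (4, 0, 4)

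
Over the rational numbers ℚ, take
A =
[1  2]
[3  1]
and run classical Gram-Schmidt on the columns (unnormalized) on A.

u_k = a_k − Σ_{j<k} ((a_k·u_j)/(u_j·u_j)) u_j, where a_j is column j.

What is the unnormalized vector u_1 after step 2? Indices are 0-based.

Step 1: u_0 = a_0 = (1, 3).
Step 2: u_1 = a_1 − (1/2)·u_0 = (3/2, -1/2).

u_1 = (3/2, -1/2)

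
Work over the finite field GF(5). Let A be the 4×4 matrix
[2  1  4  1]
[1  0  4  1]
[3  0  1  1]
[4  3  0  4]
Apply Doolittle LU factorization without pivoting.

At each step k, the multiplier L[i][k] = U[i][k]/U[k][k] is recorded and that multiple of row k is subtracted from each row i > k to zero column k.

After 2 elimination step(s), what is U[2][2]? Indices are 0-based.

U[2][2] = 4

k=0: U[0][0]=2
  eliminate (1,0): mult=3, new row 1: (0, 2, 2, 3); set L[1][0]=3
  eliminate (2,0): mult=4, new row 2: (0, 1, 0, 2); set L[2][0]=4
  eliminate (3,0): mult=2, new row 3: (0, 1, 2, 2); set L[3][0]=2
k=1: U[1][1]=2
  eliminate (2,1): mult=3, new row 2: (0, 0, 4, 3); set L[2][1]=3
  eliminate (3,1): mult=3, new row 3: (0, 0, 1, 3); set L[3][1]=3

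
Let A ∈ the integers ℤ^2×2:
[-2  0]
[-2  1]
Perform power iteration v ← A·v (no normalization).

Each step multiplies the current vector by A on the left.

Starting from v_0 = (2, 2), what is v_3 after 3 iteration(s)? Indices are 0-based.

v_3 = (-16, -10)

v_0 = (2, 2).
v_1 = A·v_0 = (-4, -2).
v_2 = A·v_1 = (8, 6).
v_3 = A·v_2 = (-16, -10).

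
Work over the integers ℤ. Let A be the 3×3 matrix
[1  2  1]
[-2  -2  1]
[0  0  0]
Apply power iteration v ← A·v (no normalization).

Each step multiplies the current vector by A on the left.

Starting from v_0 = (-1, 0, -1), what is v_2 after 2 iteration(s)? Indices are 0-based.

v_2 = (0, 2, 0)

v_0 = (-1, 0, -1).
v_1 = A·v_0 = (-2, 1, 0).
v_2 = A·v_1 = (0, 2, 0).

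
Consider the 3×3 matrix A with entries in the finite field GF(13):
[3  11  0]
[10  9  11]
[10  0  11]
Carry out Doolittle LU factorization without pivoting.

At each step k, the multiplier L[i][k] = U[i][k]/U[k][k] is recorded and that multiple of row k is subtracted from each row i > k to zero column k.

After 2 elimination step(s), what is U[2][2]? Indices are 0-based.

Step 1: pivot at (0,0) is 3.
  row1 ← row1 − (12)·row0  ⇒  L[1][0]=12, U row1=(0, 7, 11)
  row2 ← row2 − (12)·row0  ⇒  L[2][0]=12, U row2=(0, 11, 11)
Step 2: pivot at (1,1) is 7.
  row2 ← row2 − (9)·row1  ⇒  L[2][1]=9, U row2=(0, 0, 3)

U[2][2] = 3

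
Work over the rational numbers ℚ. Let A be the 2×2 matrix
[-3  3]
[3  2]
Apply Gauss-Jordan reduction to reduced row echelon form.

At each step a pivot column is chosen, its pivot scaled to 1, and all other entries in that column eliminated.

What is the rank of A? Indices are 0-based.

rank = 2

step 1: normalize row 0 (÷-3) = (1, -1)
  row 1: subtract 3×row0 = (0, 5)
step 2: normalize row 1 (÷5) = (0, 1)
  row 0: subtract -1×row1 = (1, 0)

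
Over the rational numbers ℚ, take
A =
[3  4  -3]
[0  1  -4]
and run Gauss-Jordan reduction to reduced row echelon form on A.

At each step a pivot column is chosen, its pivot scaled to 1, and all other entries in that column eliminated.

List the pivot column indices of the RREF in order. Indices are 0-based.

pivot columns: 0, 1

step 1: normalize row 0 (÷3) = (1, 4/3, -1)
step 2: normalize row 1 (÷1) = (0, 1, -4)
  row 0: subtract 4/3×row1 = (1, 0, 13/3)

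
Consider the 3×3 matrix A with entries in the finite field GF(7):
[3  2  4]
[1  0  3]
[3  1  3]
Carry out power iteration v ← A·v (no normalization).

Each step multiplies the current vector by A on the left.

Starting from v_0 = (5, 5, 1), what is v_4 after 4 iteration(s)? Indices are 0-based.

v_0 = (5, 5, 1).
v_1 = A·v_0 = (1, 1, 2).
v_2 = A·v_1 = (6, 0, 3).
v_3 = A·v_2 = (2, 1, 6).
v_4 = A·v_3 = (4, 6, 4).

v_4 = (4, 6, 4)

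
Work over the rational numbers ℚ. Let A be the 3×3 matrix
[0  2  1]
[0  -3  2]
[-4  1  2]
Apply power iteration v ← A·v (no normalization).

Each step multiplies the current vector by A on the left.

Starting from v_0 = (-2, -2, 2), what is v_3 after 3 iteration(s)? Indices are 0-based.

v_3 = (18, 106, -54)

v_0 = (-2, -2, 2).
v_1 = A·v_0 = (-2, 10, 10).
v_2 = A·v_1 = (30, -10, 38).
v_3 = A·v_2 = (18, 106, -54).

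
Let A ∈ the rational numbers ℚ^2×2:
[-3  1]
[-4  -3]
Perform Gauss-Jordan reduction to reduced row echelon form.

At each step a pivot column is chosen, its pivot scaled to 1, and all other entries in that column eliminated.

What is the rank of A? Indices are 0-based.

rank = 2

step 1: normalize row 0 (÷-3) = (1, -1/3)
  row 1: subtract -4×row0 = (0, -13/3)
step 2: normalize row 1 (÷-13/3) = (0, 1)
  row 0: subtract -1/3×row1 = (1, 0)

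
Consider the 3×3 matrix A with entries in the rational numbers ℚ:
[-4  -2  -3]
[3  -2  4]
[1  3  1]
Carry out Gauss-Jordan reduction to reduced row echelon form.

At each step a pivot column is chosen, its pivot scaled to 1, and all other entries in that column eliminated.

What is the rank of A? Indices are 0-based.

rank = 3

pivot(0,0)=-4: scale R0 → (1, 1/2, 3/4)
  clear (1,0): R1 −= (3)R0 → (0, -7/2, 7/4)
  clear (2,0): R2 −= (1)R0 → (0, 5/2, 1/4)
pivot(1,1)=-7/2: scale R1 → (0, 1, -1/2)
  clear (0,1): R0 −= (1/2)R1 → (1, 0, 1)
  clear (2,1): R2 −= (5/2)R1 → (0, 0, 3/2)
pivot(2,2)=3/2: scale R2 → (0, 0, 1)
  clear (0,2): R0 −= (1)R2 → (1, 0, 0)
  clear (1,2): R1 −= (-1/2)R2 → (0, 1, 0)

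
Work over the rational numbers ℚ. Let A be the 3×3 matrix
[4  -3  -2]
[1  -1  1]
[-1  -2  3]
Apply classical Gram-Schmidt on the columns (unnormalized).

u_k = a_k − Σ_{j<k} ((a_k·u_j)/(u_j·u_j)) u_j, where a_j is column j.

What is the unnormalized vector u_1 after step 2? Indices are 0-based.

Step 1: u_0 = a_0 = (4, 1, -1).
Step 2: u_1 = a_1 − (-11/18)·u_0 = (-5/9, -7/18, -47/18).

u_1 = (-5/9, -7/18, -47/18)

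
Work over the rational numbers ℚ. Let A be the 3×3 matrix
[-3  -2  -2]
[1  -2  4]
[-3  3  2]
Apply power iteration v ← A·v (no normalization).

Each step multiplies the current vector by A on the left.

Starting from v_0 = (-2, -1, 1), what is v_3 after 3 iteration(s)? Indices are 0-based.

v_0 = (-2, -1, 1).
v_1 = A·v_0 = (6, 4, 5).
v_2 = A·v_1 = (-36, 18, 4).
v_3 = A·v_2 = (64, -56, 170).

v_3 = (64, -56, 170)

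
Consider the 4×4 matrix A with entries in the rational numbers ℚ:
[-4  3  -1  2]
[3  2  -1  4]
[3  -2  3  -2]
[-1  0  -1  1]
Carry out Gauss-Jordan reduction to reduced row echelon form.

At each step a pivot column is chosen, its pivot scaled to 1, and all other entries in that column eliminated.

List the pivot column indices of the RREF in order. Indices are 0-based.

[1] R0 /= -4  ⇒  (1, -3/4, 1/4, -1/2)
     R1 -= 3·R0  ⇒  (0, 17/4, -7/4, 11/2)
     R2 -= 3·R0  ⇒  (0, 1/4, 9/4, -1/2)
     R3 -= -1·R0  ⇒  (0, -3/4, -3/4, 1/2)
[2] R1 /= 17/4  ⇒  (0, 1, -7/17, 22/17)
     R0 -= -3/4·R1  ⇒  (1, 0, -1/17, 8/17)
     R2 -= 1/4·R1  ⇒  (0, 0, 40/17, -14/17)
     R3 -= -3/4·R1  ⇒  (0, 0, -18/17, 25/17)
[3] R2 /= 40/17  ⇒  (0, 0, 1, -7/20)
     R0 -= -1/17·R2  ⇒  (1, 0, 0, 9/20)
     R1 -= -7/17·R2  ⇒  (0, 1, 0, 23/20)
     R3 -= -18/17·R2  ⇒  (0, 0, 0, 11/10)
[4] R3 /= 11/10  ⇒  (0, 0, 0, 1)
     R0 -= 9/20·R3  ⇒  (1, 0, 0, 0)
     R1 -= 23/20·R3  ⇒  (0, 1, 0, 0)
     R2 -= -7/20·R3  ⇒  (0, 0, 1, 0)

pivot columns: 0, 1, 2, 3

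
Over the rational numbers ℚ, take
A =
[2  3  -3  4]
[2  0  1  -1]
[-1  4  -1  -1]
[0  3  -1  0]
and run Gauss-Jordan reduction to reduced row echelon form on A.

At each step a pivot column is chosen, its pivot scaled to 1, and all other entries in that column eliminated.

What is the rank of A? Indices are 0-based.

rank = 4

pivot(0,0)=2: scale R0 → (1, 3/2, -3/2, 2)
  clear (1,0): R1 −= (2)R0 → (0, -3, 4, -5)
  clear (2,0): R2 −= (-1)R0 → (0, 11/2, -5/2, 1)
pivot(1,1)=-3: scale R1 → (0, 1, -4/3, 5/3)
  clear (0,1): R0 −= (3/2)R1 → (1, 0, 1/2, -1/2)
  clear (2,1): R2 −= (11/2)R1 → (0, 0, 29/6, -49/6)
  clear (3,1): R3 −= (3)R1 → (0, 0, 3, -5)
pivot(2,2)=29/6: scale R2 → (0, 0, 1, -49/29)
  clear (0,2): R0 −= (1/2)R2 → (1, 0, 0, 10/29)
  clear (1,2): R1 −= (-4/3)R2 → (0, 1, 0, -17/29)
  clear (3,2): R3 −= (3)R2 → (0, 0, 0, 2/29)
pivot(3,3)=2/29: scale R3 → (0, 0, 0, 1)
  clear (0,3): R0 −= (10/29)R3 → (1, 0, 0, 0)
  clear (1,3): R1 −= (-17/29)R3 → (0, 1, 0, 0)
  clear (2,3): R2 −= (-49/29)R3 → (0, 0, 1, 0)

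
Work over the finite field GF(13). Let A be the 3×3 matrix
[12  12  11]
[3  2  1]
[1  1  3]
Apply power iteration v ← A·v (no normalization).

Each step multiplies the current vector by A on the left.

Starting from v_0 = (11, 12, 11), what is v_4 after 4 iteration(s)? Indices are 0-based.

v_4 = (12, 7, 2)

v_0 = (11, 12, 11).
v_1 = A·v_0 = (7, 3, 4).
v_2 = A·v_1 = (8, 5, 9).
v_3 = A·v_2 = (8, 4, 1).
v_4 = A·v_3 = (12, 7, 2).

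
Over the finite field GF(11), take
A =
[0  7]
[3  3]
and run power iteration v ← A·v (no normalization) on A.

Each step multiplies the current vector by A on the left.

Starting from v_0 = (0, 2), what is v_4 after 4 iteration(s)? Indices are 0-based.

v_4 = (8, 0)

v_0 = (0, 2).
v_1 = A·v_0 = (3, 6).
v_2 = A·v_1 = (9, 5).
v_3 = A·v_2 = (2, 9).
v_4 = A·v_3 = (8, 0).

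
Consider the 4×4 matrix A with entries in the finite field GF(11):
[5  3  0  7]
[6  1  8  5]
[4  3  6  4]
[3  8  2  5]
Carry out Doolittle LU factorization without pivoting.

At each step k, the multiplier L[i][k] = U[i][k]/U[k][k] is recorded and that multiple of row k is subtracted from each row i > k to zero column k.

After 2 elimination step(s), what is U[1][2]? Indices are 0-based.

U[1][2] = 8

[col 0] pivot 5
  R1 -= 10*R0 → (0, 4, 8, 1)  (L[1][0] := 10)
  R2 -= 3*R0 → (0, 5, 6, 5)  (L[2][0] := 3)
  R3 -= 5*R0 → (0, 4, 2, 3)  (L[3][0] := 5)
[col 1] pivot 4
  R2 -= 4*R1 → (0, 0, 7, 1)  (L[2][1] := 4)
  R3 -= 1*R1 → (0, 0, 5, 2)  (L[3][1] := 1)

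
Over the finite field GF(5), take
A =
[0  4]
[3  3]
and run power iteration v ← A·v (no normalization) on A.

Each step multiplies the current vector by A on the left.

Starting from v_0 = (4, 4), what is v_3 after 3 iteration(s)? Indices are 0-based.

v_0 = (4, 4).
v_1 = A·v_0 = (1, 4).
v_2 = A·v_1 = (1, 0).
v_3 = A·v_2 = (0, 3).

v_3 = (0, 3)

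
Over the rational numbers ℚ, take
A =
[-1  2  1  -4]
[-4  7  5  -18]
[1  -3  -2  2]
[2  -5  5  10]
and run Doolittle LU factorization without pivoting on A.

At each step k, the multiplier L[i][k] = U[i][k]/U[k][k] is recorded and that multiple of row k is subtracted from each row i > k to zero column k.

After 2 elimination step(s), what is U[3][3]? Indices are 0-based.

Step 1: pivot at (0,0) is -1.
  row1 ← row1 − (4)·row0  ⇒  L[1][0]=4, U row1=(0, -1, 1, -2)
  row2 ← row2 − (-1)·row0  ⇒  L[2][0]=-1, U row2=(0, -1, -1, -2)
  row3 ← row3 − (-2)·row0  ⇒  L[3][0]=-2, U row3=(0, -1, 7, 2)
Step 2: pivot at (1,1) is -1.
  row2 ← row2 − (1)·row1  ⇒  L[2][1]=1, U row2=(0, 0, -2, 0)
  row3 ← row3 − (1)·row1  ⇒  L[3][1]=1, U row3=(0, 0, 6, 4)

U[3][3] = 4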